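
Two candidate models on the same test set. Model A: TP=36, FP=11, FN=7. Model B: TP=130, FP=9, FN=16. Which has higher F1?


Model A: P=36/47=0.766, R=36/43=0.8372, F1=2PR/(P+R)=2TP/(2TP+FP+FN)=72/90=0.8
Model B: P=130/139=0.9353, R=130/146=0.8904, F1=2PR/(P+R)=2TP/(2TP+FP+FN)=260/285=0.9123
0.8 < 0.9123 → Model B

Model B


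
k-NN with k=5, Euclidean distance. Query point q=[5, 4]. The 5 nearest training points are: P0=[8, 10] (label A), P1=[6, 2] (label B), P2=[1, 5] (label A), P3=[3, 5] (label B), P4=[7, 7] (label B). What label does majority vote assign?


d(q,P0) = 6.7082  (label A)
d(q,P1) = 2.2361  (label B)
d(q,P2) = 4.1231  (label A)
d(q,P3) = 2.2361  (label B)
d(q,P4) = 3.6056  (label B)
Votes: A=2, B=3
Majority → B

B


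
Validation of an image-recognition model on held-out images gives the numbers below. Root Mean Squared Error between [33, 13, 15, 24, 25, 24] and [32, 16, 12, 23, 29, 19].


MSE = 61/6 = 10.1667
RMSE = √(61/6) = 3.1885

3.1885


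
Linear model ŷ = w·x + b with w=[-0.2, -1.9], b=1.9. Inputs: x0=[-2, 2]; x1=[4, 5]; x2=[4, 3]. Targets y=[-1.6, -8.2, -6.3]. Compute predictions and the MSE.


ŷ0 = (-0.2)·(-2) + (-1.9)·(2) + 1.9 = -1.5
ŷ1 = (-0.2)·(4) + (-1.9)·(5) + 1.9 = -8.4
ŷ2 = (-0.2)·(4) + (-1.9)·(3) + 1.9 = -4.6
errors² = [0.01, 0.04, 2.89]
MSE = 2.9400/3 = 0.98

0.98


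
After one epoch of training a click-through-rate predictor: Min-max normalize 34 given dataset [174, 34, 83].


min=34, max=174
(34-34)/(174-34) = 0/140 = 0.0

0.0


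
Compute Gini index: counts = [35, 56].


Probabilities: [35/91, 56/91] ≈ [0.3846, 0.6154]
Σpᵢ² = (1225 + 3136)/91² = 4361/8281
Gini = 1 - Σpᵢ² = 1 - 4361/8281 = 0.4734

0.4734


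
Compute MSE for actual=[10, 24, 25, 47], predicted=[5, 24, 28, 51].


Squared errors: (10-5)²=25, (24-24)²=0, (25-28)²=9, (47-51)²=16
Sum = 50
MSE = 50/4 = 25/2

25/2


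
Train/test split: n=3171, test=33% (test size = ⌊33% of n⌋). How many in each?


Test = ⌊3171·33/100⌋ = 1046
Train = 3171 - 1046 = 2125

Train: 2125, Test: 1046


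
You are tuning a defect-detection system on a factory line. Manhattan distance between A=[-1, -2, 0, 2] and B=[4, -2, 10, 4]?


d = |-1-4| + |-2+ 2| + |0-10| + |2-4|
  = 5 + 0 + 10 + 2
  = 17

17


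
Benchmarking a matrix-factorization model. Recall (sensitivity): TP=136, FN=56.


Recall = TP/(TP+FN)
= 136/(136+56)
= 136/192 = 70.83%

70.83%


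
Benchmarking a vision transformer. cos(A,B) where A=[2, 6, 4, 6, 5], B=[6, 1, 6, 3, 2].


A·B = 2·6 + 6·1 + 4·6 + 6·3 + 5·2 = 70
‖A‖ = √117 = 10.8167, ‖B‖ = √86 = 9.2736
cos = 70/(√117·√86) = 70/√10062 = 0.6978

0.6978


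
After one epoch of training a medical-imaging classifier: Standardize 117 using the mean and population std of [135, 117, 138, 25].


μ = 103.75, σ = 46.1702
z = (117 - 103.75)/46.1702 = 0.287

0.287


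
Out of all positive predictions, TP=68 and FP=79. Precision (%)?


Precision = TP/(TP+FP)
= 68/(68+79)
= 68/147 = 46.26%

46.26%


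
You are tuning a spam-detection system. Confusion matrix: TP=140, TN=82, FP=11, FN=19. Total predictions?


Total = TP + TN + FP + FN
= 140 + 82 + 11 + 19
= 252
(Predicted positive: 151, predicted negative: 101)

252


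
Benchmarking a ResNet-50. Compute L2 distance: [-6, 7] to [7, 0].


d = √((-6-7)² + (7-0)²)
  = √(169 + 49)
  = √218 = 14.7648

14.7648


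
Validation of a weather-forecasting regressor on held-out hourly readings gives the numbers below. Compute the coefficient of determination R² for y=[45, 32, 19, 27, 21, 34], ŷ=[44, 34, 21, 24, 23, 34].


ȳ = 29.6667
SS_res = Σ(y-ŷ)² = 22
SS_tot = Σ(y-ȳ)² = 455.33
R² = 1 - SS_res/SS_tot = 1 - 0.0483 = 0.9517

0.9517


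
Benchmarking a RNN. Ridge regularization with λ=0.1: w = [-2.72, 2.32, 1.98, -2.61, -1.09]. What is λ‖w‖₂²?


‖w‖₂² = (-2.72)² + (2.32)² + (1.98)² + (-2.61)² + (-1.09)²
     = 7.3984 + 5.3824 + 3.9204 + 6.8121 + 1.1881
     = 24.7014
λ·‖w‖₂² = 0.1·24.7014 = 2.47014

2.47014


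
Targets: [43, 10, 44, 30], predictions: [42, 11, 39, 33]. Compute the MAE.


Absolute errors: |43-42|=1, |10-11|=1, |44-39|=5, |30-33|=3
Sum = 10
MAE = 10/4 = 5/2

5/2


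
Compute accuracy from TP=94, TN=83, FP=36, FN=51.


Accuracy = (TP+TN)/(TP+TN+FP+FN)
= (94+83)/(264)
= 177/264 = 67.05%

67.05%


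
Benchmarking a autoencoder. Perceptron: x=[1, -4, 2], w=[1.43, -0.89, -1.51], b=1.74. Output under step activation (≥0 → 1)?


z = (1)·(1.43) + (-4)·(-0.89) + (2)·(-1.51) + 1.74
  = 3.71
step(z) = 1 (z≥0)

1


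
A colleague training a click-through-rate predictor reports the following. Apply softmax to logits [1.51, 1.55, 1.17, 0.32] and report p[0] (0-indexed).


Exponentials: e^1.51=4.5267, e^1.55=4.7115, e^1.17=3.222, e^0.32=1.3771
Sum = 13.8373
Softmax = [0.3271, 0.3405, 0.2328, 0.0995]
p[0] = 4.5267/13.8373 = 0.3271

0.3271


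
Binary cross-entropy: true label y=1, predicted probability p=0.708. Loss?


BCE = -[y·ln(p) + (1-y)·ln(1-p)]
= -1·ln(0.708) - 0
= -ln(0.708) = 0.3453

0.3453


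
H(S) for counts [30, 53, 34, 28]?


Probabilities: [30/145, 53/145, 34/145, 28/145] ≈ [0.2069, 0.3655, 0.2345, 0.1931]
H = -((30/145)·log₂(30/145) + (53/145)·log₂(53/145) + (34/145)·log₂(34/145) + (28/145)·log₂(28/145))
  = 1.9498 bits

1.9498 bits


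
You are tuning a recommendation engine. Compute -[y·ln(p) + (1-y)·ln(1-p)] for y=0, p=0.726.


BCE = -[y·ln(p) + (1-y)·ln(1-p)]
= -0 - 1·ln(1-0.726)
= -ln(0.274) = 1.2946

1.2946


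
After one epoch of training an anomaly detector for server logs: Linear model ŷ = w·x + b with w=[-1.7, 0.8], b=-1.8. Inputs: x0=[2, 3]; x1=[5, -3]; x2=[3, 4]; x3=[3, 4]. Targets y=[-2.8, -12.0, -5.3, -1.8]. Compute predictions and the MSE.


ŷ0 = (-1.7)·(2) + (0.8)·(3) - 1.8 = -2.8
ŷ1 = (-1.7)·(5) + (0.8)·(-3) - 1.8 = -12.7
ŷ2 = (-1.7)·(3) + (0.8)·(4) - 1.8 = -3.7
ŷ3 = (-1.7)·(3) + (0.8)·(4) - 1.8 = -3.7
errors² = [0.0, 0.49, 2.56, 3.61]
MSE = 6.6600/4 = 1.665

1.665


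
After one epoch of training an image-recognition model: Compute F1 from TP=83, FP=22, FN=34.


Precision = 83/105 = 0.7905
Recall = 83/117 = 0.7094
F1 = 2·P·R/(P+R) = 2·TP/(2·TP+FP+FN) = 166/(166+22+34) = 166/222 = 0.7477

0.7477


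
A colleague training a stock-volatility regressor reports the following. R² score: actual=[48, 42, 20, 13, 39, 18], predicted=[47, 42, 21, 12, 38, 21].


ȳ = 30
SS_res = Σ(y-ŷ)² = 13
SS_tot = Σ(y-ȳ)² = 1082
R² = 1 - SS_res/SS_tot = 1 - 0.012 = 0.988

0.988


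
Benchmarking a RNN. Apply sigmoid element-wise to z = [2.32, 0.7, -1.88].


σ(2.32) = 1/(1+e^-2.32) = 0.9105
σ(0.7) = 1/(1+e^-0.7) = 0.6682
σ(-1.88) = 1/(1+e^1.88) = 0.1324
result = [0.9105, 0.6682, 0.1324]

[0.9105, 0.6682, 0.1324]


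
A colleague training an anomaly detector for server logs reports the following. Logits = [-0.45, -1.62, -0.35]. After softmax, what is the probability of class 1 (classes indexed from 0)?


Exponentials: e^-0.45=0.6376, e^-1.62=0.1979, e^-0.35=0.7047
Sum = 1.5402
Softmax = [0.414, 0.1285, 0.4575]
p[1] = 0.1979/1.5402 = 0.1285

0.1285


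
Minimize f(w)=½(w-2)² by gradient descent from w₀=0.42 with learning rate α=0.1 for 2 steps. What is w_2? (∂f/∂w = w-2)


step 1: grad = 0.42-2 = -1.58; w = 0.42 - 0.1·(-1.58) = 0.578
step 2: grad = 0.578-2 = -1.422; w = 0.578 - 0.1·(-1.422) = 0.7202

0.7202


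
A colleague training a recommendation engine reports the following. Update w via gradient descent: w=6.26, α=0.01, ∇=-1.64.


w_new = w - α·∇
= 6.26 - 0.01·-1.64
= 6.26 + 0.0164
= 6.2764

6.2764


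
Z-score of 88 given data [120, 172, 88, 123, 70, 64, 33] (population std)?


μ = 95.7143, σ = 42.7842
z = (88 - 95.7143)/42.7842 = -0.1803

-0.1803


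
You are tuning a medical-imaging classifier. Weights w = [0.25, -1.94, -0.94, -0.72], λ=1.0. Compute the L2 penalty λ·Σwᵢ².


‖w‖₂² = (0.25)² + (-1.94)² + (-0.94)² + (-0.72)²
     = 0.0625 + 3.7636 + 0.8836 + 0.5184
     = 5.2281
λ·‖w‖₂² = 1.0·5.2281 = 5.2281

5.2281


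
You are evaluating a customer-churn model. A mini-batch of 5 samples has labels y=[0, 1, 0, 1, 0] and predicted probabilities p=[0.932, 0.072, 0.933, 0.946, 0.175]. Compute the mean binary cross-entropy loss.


L[0] = -ln(1-0.932) = -ln(0.068) = 2.6882
L[1] = -ln(0.072) = 2.6311
L[2] = -ln(1-0.933) = -ln(0.067) = 2.7031
L[3] = -ln(0.946) = 0.0555
L[4] = -ln(1-0.175) = -ln(0.825) = 0.1924
mean = (2.6882 + 2.6311 + 2.7031 + 0.0555 + 0.1924)/5 = 1.6541

1.6541


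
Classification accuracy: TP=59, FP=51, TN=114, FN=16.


Accuracy = (TP+TN)/(TP+TN+FP+FN)
= (59+114)/(240)
= 173/240 = 72.08%

72.08%


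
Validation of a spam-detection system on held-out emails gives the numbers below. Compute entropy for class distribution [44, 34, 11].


Probabilities: [44/89, 34/89, 11/89] ≈ [0.4944, 0.382, 0.1236]
H = -((44/89)·log₂(44/89) + (34/89)·log₂(34/89) + (11/89)·log₂(11/89))
  = 1.4056 bits

1.4056 bits


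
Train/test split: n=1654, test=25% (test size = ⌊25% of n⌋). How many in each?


Test = ⌊1654·25/100⌋ = 413
Train = 1654 - 413 = 1241

Train: 1241, Test: 413


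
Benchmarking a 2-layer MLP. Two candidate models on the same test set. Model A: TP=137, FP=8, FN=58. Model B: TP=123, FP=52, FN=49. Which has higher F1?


Model A: P=137/145=0.9448, R=137/195=0.7026, F1=2PR/(P+R)=2TP/(2TP+FP+FN)=274/340=0.8059
Model B: P=123/175=0.7029, R=123/172=0.7151, F1=2PR/(P+R)=2TP/(2TP+FP+FN)=246/347=0.7089
0.8059 > 0.7089 → Model A

Model A


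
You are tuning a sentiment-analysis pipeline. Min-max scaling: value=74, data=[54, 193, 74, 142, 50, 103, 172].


min=50, max=193
(74-50)/(193-50) = 24/143 = 0.1678

0.1678


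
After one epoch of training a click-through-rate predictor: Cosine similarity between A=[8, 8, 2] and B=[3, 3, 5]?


A·B = 8·3 + 8·3 + 2·5 = 58
‖A‖ = √132 = 11.4891, ‖B‖ = √43 = 6.5574
cos = 58/(√132·√43) = 58/√5676 = 0.7699

0.7699


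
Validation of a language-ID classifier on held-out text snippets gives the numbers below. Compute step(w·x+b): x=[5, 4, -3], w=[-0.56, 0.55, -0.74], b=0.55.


z = (5)·(-0.56) + (4)·(0.55) + (-3)·(-0.74) + 0.55
  = 2.17
step(z) = 1 (z≥0)

1


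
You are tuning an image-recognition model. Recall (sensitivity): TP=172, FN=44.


Recall = TP/(TP+FN)
= 172/(172+44)
= 172/216 = 79.63%

79.63%


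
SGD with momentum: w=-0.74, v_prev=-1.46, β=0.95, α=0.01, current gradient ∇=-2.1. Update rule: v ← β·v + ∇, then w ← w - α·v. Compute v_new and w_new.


v_new = 0.95·-1.46 - 2.1 = -1.387 - 2.1 = -3.487
w_new = -0.74 - 0.01·-3.487 = -0.74 + 0.03487 = -0.70513

v_new=-3.487, w_new=-0.70513


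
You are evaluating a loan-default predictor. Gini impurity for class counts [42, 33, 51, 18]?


Probabilities: [42/144, 33/144, 51/144, 18/144] ≈ [0.2917, 0.2292, 0.3542, 0.125]
Σpᵢ² = (1764 + 1089 + 2601 + 324)/144² = 5778/20736
Gini = 1 - Σpᵢ² = 1 - 5778/20736 = 0.7214

0.7214


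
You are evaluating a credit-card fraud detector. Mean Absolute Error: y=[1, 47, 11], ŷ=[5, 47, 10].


Absolute errors: |1-5|=4, |47-47|=0, |11-10|=1
Sum = 5
MAE = 5/3 = 5/3

5/3


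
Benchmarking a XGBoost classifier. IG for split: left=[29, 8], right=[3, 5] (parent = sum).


Parent = [32, 13], H_parent = 0.8673
H_left = 0.7532 (n=37), H_right = 0.9544 (n=8)
H_children = (37/45)·0.7532 + (8/45)·0.9544 = 0.789
IG = 0.8673 - 0.789 = 0.0783

0.0783


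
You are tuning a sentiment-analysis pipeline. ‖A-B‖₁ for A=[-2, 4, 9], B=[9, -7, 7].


d = |-2-9| + |4+ 7| + |9-7|
  = 11 + 11 + 2
  = 24

24


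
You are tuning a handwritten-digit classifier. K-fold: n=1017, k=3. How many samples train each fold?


Fold size = 1017/3 = 339
Training per fold = 1017 - 339 = 678

678


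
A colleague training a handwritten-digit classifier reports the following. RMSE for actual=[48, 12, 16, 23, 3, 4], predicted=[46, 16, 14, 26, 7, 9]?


MSE = 74/6 = 12.3333
RMSE = √(74/6) = 3.5119

3.5119


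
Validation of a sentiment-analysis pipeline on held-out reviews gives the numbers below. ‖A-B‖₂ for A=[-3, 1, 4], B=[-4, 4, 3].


d = √((-3+ 4)² + (1-4)² + (4-3)²)
  = √(1 + 9 + 1)
  = √11 = 3.3166

3.3166


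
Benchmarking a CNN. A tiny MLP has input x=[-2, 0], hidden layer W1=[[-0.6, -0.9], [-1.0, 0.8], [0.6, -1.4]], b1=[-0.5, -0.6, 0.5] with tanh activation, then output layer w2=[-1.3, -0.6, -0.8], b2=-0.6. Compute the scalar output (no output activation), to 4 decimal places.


z1[0] = (-0.6)·(-2) + (-0.9)·(0) - 0.5 = 0.7
z1[1] = (-1.0)·(-2) + (0.8)·(0) - 0.6 = 1.4
z1[2] = (0.6)·(-2) + (-1.4)·(0) + 0.5 = -0.7
h = tanh(z1) = [0.6044, 0.8854, -0.6044]
output = (-1.3)·(0.6044) + (-0.6)·(0.8854) + (-0.8)·(-0.6044) - 0.6 = -1.4334

-1.4334


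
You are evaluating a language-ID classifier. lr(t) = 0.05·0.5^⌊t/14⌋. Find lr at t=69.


n_drops = ⌊69/14⌋ = 4
lr = 0.05·0.5^4 = 0.05·0.0625 = 0.003125

0.003125


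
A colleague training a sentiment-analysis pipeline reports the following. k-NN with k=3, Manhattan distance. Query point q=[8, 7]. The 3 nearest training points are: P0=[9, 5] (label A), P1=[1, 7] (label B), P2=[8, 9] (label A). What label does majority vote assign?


d(q,P0) = 3  (label A)
d(q,P1) = 7  (label B)
d(q,P2) = 2  (label A)
Votes: A=2, B=1
Majority → A

A


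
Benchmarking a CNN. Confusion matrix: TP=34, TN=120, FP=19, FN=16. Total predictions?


Total = TP + TN + FP + FN
= 34 + 120 + 19 + 16
= 189
(Predicted positive: 53, predicted negative: 136)

189


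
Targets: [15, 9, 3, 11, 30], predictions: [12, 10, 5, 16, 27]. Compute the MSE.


Squared errors: (15-12)²=9, (9-10)²=1, (3-5)²=4, (11-16)²=25, (30-27)²=9
Sum = 48
MSE = 48/5 = 48/5

48/5


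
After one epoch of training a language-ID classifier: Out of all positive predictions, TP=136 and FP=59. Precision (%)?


Precision = TP/(TP+FP)
= 136/(136+59)
= 136/195 = 69.74%

69.74%


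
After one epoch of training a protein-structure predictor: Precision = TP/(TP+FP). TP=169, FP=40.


Precision = TP/(TP+FP)
= 169/(169+40)
= 169/209 = 80.86%

80.86%


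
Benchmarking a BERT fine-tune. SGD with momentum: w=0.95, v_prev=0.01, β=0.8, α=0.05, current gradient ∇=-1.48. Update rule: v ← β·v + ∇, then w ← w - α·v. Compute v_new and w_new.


v_new = 0.8·0.01 - 1.48 = 0.008 - 1.48 = -1.472
w_new = 0.95 - 0.05·-1.472 = 0.95 + 0.0736 = 1.0236

v_new=-1.472, w_new=1.0236


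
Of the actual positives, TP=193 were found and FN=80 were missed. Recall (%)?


Recall = TP/(TP+FN)
= 193/(193+80)
= 193/273 = 70.7%

70.7%


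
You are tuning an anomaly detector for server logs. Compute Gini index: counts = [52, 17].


Probabilities: [52/69, 17/69] ≈ [0.7536, 0.2464]
Σpᵢ² = (2704 + 289)/69² = 2993/4761
Gini = 1 - Σpᵢ² = 1 - 2993/4761 = 0.3714

0.3714


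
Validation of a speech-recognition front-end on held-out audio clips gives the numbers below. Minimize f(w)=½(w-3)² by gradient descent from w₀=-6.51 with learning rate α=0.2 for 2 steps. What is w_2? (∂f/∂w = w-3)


step 1: grad = -6.51-3 = -9.51; w = -6.51 - 0.2·(-9.51) = -4.608
step 2: grad = -4.608-3 = -7.608; w = -4.608 - 0.2·(-7.608) = -3.0864

-3.0864


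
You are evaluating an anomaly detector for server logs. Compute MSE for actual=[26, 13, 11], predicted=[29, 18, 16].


Squared errors: (26-29)²=9, (13-18)²=25, (11-16)²=25
Sum = 59
MSE = 59/3 = 59/3

59/3


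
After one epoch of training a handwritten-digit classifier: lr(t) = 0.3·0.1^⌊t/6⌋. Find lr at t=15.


n_drops = ⌊15/6⌋ = 2
lr = 0.3·0.1^2 = 0.3·0.01 = 0.003

0.003


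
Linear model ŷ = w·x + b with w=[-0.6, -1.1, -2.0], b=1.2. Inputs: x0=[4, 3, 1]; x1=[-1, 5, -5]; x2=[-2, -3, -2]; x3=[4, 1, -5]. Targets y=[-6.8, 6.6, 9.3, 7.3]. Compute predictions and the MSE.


ŷ0 = (-0.6)·(4) + (-1.1)·(3) + (-2.0)·(1) + 1.2 = -6.5
ŷ1 = (-0.6)·(-1) + (-1.1)·(5) + (-2.0)·(-5) + 1.2 = 6.3
ŷ2 = (-0.6)·(-2) + (-1.1)·(-3) + (-2.0)·(-2) + 1.2 = 9.7
ŷ3 = (-0.6)·(4) + (-1.1)·(1) + (-2.0)·(-5) + 1.2 = 7.7
errors² = [0.09, 0.09, 0.16, 0.16]
MSE = 0.5000/4 = 0.125

0.125


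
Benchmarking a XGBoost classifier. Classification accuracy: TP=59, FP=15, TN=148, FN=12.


Accuracy = (TP+TN)/(TP+TN+FP+FN)
= (59+148)/(234)
= 207/234 = 88.46%

88.46%


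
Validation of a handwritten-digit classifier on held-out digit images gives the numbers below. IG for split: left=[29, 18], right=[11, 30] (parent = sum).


Parent = [40, 48], H_parent = 0.994
H_left = 0.9601 (n=47), H_right = 0.839 (n=41)
H_children = (47/88)·0.9601 + (41/88)·0.839 = 0.9037
IG = 0.994 - 0.9037 = 0.0903

0.0903


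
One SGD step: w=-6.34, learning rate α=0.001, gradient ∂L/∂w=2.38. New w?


w_new = w - α·∇
= -6.34 - 0.001·2.38
= -6.34 - 0.00238
= -6.34238

-6.34238


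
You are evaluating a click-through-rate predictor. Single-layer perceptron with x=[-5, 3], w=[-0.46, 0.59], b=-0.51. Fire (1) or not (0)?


z = (-5)·(-0.46) + (3)·(0.59) - 0.51
  = 3.56
step(z) = 1 (z≥0)

1


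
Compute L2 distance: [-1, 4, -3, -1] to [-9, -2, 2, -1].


d = √((-1+ 9)² + (4+ 2)² + (-3-2)² + (-1+ 1)²)
  = √(64 + 36 + 25 + 0)
  = √125 = 11.1803

11.1803


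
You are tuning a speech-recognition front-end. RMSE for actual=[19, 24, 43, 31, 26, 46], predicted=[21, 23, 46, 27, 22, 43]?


MSE = 55/6 = 9.1667
RMSE = √(55/6) = 3.0277

3.0277


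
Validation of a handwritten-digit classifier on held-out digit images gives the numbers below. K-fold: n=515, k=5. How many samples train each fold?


Fold size = 515/5 = 103
Training per fold = 515 - 103 = 412

412


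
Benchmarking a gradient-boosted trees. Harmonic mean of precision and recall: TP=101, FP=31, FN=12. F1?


Precision = 101/132 = 0.7652
Recall = 101/113 = 0.8938
F1 = 2·P·R/(P+R) = 2·TP/(2·TP+FP+FN) = 202/(202+31+12) = 202/245 = 0.8245

0.8245


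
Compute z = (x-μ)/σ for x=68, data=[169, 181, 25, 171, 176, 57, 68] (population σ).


μ = 121, σ = 62.7353
z = (68 - 121)/62.7353 = -0.8448

-0.8448


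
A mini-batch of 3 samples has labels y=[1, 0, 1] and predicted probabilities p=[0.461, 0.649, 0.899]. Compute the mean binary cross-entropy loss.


L[0] = -ln(0.461) = 0.7744
L[1] = -ln(1-0.649) = -ln(0.351) = 1.047
L[2] = -ln(0.899) = 0.1065
mean = (0.7744 + 1.047 + 0.1065)/3 = 0.6426

0.6426


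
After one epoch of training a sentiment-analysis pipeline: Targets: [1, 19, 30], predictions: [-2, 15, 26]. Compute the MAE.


Absolute errors: |1+ 2|=3, |19-15|=4, |30-26|=4
Sum = 11
MAE = 11/3 = 11/3

11/3


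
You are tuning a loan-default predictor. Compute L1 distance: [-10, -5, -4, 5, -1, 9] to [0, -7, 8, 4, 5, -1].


d = |-10-0| + |-5+ 7| + |-4-8| + |5-4| + |-1-5| + |9+ 1|
  = 10 + 2 + 12 + 1 + 6 + 10
  = 41

41


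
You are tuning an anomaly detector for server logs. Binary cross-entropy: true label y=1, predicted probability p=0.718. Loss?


BCE = -[y·ln(p) + (1-y)·ln(1-p)]
= -1·ln(0.718) - 0
= -ln(0.718) = 0.3313

0.3313


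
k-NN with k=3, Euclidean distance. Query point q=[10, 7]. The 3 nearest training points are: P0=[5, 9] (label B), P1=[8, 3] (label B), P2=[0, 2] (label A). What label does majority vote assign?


d(q,P0) = 5.3852  (label B)
d(q,P1) = 4.4721  (label B)
d(q,P2) = 11.1803  (label A)
Votes: A=1, B=2
Majority → B

B


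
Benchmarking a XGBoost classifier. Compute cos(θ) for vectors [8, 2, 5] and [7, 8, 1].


A·B = 8·7 + 2·8 + 5·1 = 77
‖A‖ = √93 = 9.6437, ‖B‖ = √114 = 10.6771
cos = 77/(√93·√114) = 77/√10602 = 0.7478

0.7478


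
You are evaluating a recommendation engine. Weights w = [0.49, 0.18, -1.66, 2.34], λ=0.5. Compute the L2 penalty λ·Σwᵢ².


‖w‖₂² = (0.49)² + (0.18)² + (-1.66)² + (2.34)²
     = 0.2401 + 0.0324 + 2.7556 + 5.4756
     = 8.5037
λ·‖w‖₂² = 0.5·8.5037 = 4.25185

4.25185


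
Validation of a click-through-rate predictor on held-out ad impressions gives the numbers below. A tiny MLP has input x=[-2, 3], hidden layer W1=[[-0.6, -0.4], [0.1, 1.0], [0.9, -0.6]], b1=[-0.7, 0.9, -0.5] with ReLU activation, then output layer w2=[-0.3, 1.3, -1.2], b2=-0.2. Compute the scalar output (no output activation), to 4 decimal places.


z1[0] = (-0.6)·(-2) + (-0.4)·(3) - 0.7 = -0.7
z1[1] = (0.1)·(-2) + (1.0)·(3) + 0.9 = 3.7
z1[2] = (0.9)·(-2) + (-0.6)·(3) - 0.5 = -4.1
h = ReLU(z1) = [0.0, 3.7, 0.0]
output = (-0.3)·(0.0) + (1.3)·(3.7) + (-1.2)·(0.0) - 0.2 = 4.61

4.61


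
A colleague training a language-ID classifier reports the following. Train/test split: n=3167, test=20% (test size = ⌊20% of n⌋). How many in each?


Test = ⌊3167·20/100⌋ = 633
Train = 3167 - 633 = 2534

Train: 2534, Test: 633


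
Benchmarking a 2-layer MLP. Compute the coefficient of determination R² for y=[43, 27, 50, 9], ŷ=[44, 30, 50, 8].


ȳ = 32.25
SS_res = Σ(y-ŷ)² = 11
SS_tot = Σ(y-ȳ)² = 998.75
R² = 1 - SS_res/SS_tot = 1 - 0.011 = 0.989

0.989


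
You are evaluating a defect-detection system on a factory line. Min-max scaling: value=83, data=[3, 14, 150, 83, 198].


min=3, max=198
(83-3)/(198-3) = 80/195 = 0.4103

0.4103


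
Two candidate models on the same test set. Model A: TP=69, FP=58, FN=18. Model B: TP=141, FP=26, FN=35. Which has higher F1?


Model A: P=69/127=0.5433, R=69/87=0.7931, F1=2PR/(P+R)=2TP/(2TP+FP+FN)=138/214=0.6449
Model B: P=141/167=0.8443, R=141/176=0.8011, F1=2PR/(P+R)=2TP/(2TP+FP+FN)=282/343=0.8222
0.6449 < 0.8222 → Model B

Model B


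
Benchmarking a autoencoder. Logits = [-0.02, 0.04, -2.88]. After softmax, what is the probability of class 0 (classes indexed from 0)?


Exponentials: e^-0.02=0.9802, e^0.04=1.0408, e^-2.88=0.0561
Sum = 2.0771
Softmax = [0.4719, 0.5011, 0.027]
p[0] = 0.9802/2.0771 = 0.4719

0.4719


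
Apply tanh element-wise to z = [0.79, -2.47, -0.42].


tanh(0.79) = 0.6584
tanh(-2.47) = -0.9858
tanh(-0.42) = -0.3969
result = [0.6584, -0.9858, -0.3969]

[0.6584, -0.9858, -0.3969]


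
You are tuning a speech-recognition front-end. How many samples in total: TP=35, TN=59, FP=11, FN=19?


Total = TP + TN + FP + FN
= 35 + 59 + 11 + 19
= 124
(Predicted positive: 46, predicted negative: 78)

124


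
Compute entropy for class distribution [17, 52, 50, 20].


Probabilities: [17/139, 52/139, 50/139, 20/139] ≈ [0.1223, 0.3741, 0.3597, 0.1439]
H = -((17/139)·log₂(17/139) + (52/139)·log₂(52/139) + (50/139)·log₂(50/139) + (20/139)·log₂(20/139))
  = 1.8345 bits

1.8345 bits


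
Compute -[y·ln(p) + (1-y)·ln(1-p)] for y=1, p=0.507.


BCE = -[y·ln(p) + (1-y)·ln(1-p)]
= -1·ln(0.507) - 0
= -ln(0.507) = 0.6792

0.6792


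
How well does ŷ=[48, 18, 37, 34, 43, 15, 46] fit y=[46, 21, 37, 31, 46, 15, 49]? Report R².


ȳ = 35
SS_res = Σ(y-ŷ)² = 40
SS_tot = Σ(y-ȳ)² = 1054
R² = 1 - SS_res/SS_tot = 1 - 0.038 = 0.962

0.962


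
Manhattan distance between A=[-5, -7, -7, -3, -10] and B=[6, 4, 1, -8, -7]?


d = |-5-6| + |-7-4| + |-7-1| + |-3+ 8| + |-10+ 7|
  = 11 + 11 + 8 + 5 + 3
  = 38

38


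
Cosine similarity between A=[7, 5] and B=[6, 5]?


A·B = 7·6 + 5·5 = 67
‖A‖ = √74 = 8.6023, ‖B‖ = √61 = 7.8102
cos = 67/(√74·√61) = 67/√4514 = 0.9972

0.9972


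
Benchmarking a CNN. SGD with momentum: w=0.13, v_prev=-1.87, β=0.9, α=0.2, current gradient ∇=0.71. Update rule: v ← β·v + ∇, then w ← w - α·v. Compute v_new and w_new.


v_new = 0.9·-1.87 + 0.71 = -1.683 + 0.71 = -0.973
w_new = 0.13 - 0.2·-0.973 = 0.13 + 0.1946 = 0.3246

v_new=-0.973, w_new=0.3246


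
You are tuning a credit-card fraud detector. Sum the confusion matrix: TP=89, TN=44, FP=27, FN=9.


Total = TP + TN + FP + FN
= 89 + 44 + 27 + 9
= 169
(Predicted positive: 116, predicted negative: 53)

169


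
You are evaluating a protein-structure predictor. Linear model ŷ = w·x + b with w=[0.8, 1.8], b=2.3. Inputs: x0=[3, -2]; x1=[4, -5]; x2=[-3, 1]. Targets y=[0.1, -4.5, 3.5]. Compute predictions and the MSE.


ŷ0 = (0.8)·(3) + (1.8)·(-2) + 2.3 = 1.1
ŷ1 = (0.8)·(4) + (1.8)·(-5) + 2.3 = -3.5
ŷ2 = (0.8)·(-3) + (1.8)·(1) + 2.3 = 1.7
errors² = [1.0, 1.0, 3.24]
MSE = 5.2400/3 = 1.7467

1.7467


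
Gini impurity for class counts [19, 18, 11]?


Probabilities: [19/48, 18/48, 11/48] ≈ [0.3958, 0.375, 0.2292]
Σpᵢ² = (361 + 324 + 121)/48² = 806/2304
Gini = 1 - Σpᵢ² = 1 - 806/2304 = 0.6502

0.6502


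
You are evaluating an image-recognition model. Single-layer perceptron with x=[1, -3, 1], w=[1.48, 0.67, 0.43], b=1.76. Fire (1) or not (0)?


z = (1)·(1.48) + (-3)·(0.67) + (1)·(0.43) + 1.76
  = 1.66
step(z) = 1 (z≥0)

1


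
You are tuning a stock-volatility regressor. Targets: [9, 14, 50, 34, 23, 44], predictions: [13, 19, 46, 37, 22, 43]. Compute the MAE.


Absolute errors: |9-13|=4, |14-19|=5, |50-46|=4, |34-37|=3, |23-22|=1, |44-43|=1
Sum = 18
MAE = 18/6 = 3

3


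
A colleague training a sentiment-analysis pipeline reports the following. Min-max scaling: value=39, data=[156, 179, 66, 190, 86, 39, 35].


min=35, max=190
(39-35)/(190-35) = 4/155 = 0.0258

0.0258


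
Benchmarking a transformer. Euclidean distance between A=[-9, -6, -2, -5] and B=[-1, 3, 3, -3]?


d = √((-9+ 1)² + (-6-3)² + (-2-3)² + (-5+ 3)²)
  = √(64 + 81 + 25 + 4)
  = √174 = 13.1909

13.1909


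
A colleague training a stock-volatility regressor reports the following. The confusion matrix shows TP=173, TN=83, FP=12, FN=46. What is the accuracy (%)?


Accuracy = (TP+TN)/(TP+TN+FP+FN)
= (173+83)/(314)
= 256/314 = 81.53%

81.53%


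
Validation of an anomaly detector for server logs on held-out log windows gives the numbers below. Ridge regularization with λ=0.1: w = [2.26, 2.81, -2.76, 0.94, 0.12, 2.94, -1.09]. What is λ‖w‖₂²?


‖w‖₂² = (2.26)² + (2.81)² + (-2.76)² + (0.94)² + (0.12)² + (2.94)² + (-1.09)²
     = 5.1076 + 7.8961 + 7.6176 + 0.8836 + 0.0144 + 8.6436 + 1.1881
     = 31.351
λ·‖w‖₂² = 0.1·31.351 = 3.1351

3.1351


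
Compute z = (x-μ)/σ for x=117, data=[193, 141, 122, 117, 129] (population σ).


μ = 140.4, σ = 27.5071
z = (117 - 140.4)/27.5071 = -0.8507

-0.8507


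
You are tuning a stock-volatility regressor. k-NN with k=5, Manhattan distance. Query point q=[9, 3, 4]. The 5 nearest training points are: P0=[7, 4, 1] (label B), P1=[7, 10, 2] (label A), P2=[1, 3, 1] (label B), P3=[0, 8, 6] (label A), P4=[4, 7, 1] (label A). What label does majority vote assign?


d(q,P0) = 6  (label B)
d(q,P1) = 11  (label A)
d(q,P2) = 11  (label B)
d(q,P3) = 16  (label A)
d(q,P4) = 12  (label A)
Votes: A=3, B=2
Majority → A

A


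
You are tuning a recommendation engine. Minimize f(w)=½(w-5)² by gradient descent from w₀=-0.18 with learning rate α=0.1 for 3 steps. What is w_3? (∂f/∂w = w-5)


step 1: grad = -0.18-5 = -5.18; w = -0.18 - 0.1·(-5.18) = 0.338
step 2: grad = 0.338-5 = -4.662; w = 0.338 - 0.1·(-4.662) = 0.8042
step 3: grad = 0.8042-5 = -4.1958; w = 0.8042 - 0.1·(-4.1958) = 1.22378

1.22378


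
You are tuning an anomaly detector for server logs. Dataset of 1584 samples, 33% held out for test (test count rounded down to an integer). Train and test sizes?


Test = ⌊1584·33/100⌋ = 522
Train = 1584 - 522 = 1062

Train: 1062, Test: 522


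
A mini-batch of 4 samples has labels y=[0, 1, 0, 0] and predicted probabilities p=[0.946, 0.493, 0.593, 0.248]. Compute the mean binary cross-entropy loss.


L[0] = -ln(1-0.946) = -ln(0.054) = 2.9188
L[1] = -ln(0.493) = 0.7072
L[2] = -ln(1-0.593) = -ln(0.407) = 0.8989
L[3] = -ln(1-0.248) = -ln(0.752) = 0.285
mean = (2.9188 + 0.7072 + 0.8989 + 0.285)/4 = 1.2025

1.2025


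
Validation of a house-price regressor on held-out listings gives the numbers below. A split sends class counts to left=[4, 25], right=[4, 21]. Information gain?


Parent = [8, 46], H_parent = 0.6052
H_left = 0.5788 (n=29), H_right = 0.6343 (n=25)
H_children = (29/54)·0.5788 + (25/54)·0.6343 = 0.6045
IG = 0.6052 - 0.6045 = 0.0007

0.0007


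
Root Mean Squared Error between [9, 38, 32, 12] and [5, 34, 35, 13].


MSE = 42/4 = 10.5
RMSE = √(42/4) = 3.2404

3.2404


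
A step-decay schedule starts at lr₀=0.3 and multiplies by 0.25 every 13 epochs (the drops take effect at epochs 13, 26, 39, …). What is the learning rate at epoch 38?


n_drops = ⌊38/13⌋ = 2
lr = 0.3·0.25^2 = 0.3·0.0625 = 0.01875

0.01875


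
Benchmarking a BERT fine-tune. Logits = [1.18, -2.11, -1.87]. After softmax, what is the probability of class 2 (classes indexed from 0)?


Exponentials: e^1.18=3.2544, e^-2.11=0.1212, e^-1.87=0.1541
Sum = 3.5297
Softmax = [0.922, 0.0343, 0.0437]
p[2] = 0.1541/3.5297 = 0.0437

0.0437


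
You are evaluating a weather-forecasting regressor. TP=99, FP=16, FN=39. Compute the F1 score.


Precision = 99/115 = 0.8609
Recall = 99/138 = 0.7174
F1 = 2·P·R/(P+R) = 2·TP/(2·TP+FP+FN) = 198/(198+16+39) = 198/253 = 0.7826

0.7826


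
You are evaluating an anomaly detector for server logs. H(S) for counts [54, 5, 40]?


Probabilities: [54/99, 5/99, 40/99] ≈ [0.5455, 0.0505, 0.404]
H = -((54/99)·log₂(54/99) + (5/99)·log₂(5/99) + (40/99)·log₂(40/99))
  = 1.2228 bits

1.2228 bits


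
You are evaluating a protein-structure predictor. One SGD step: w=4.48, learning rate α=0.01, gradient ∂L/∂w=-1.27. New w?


w_new = w - α·∇
= 4.48 - 0.01·-1.27
= 4.48 + 0.0127
= 4.4927

4.4927


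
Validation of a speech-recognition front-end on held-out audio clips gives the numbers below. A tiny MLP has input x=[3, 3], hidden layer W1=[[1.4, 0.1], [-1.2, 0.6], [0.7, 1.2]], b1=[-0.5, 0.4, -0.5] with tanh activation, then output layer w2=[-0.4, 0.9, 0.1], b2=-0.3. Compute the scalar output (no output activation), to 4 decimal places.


z1[0] = (1.4)·(3) + (0.1)·(3) - 0.5 = 4.0
z1[1] = (-1.2)·(3) + (0.6)·(3) + 0.4 = -1.4
z1[2] = (0.7)·(3) + (1.2)·(3) - 0.5 = 5.2
h = tanh(z1) = [0.9993, -0.8854, 0.9999]
output = (-0.4)·(0.9993) + (0.9)·(-0.8854) + (0.1)·(0.9999) - 0.3 = -1.3966

-1.3966


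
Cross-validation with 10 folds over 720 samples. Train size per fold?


Fold size = 720/10 = 72
Training per fold = 720 - 72 = 648

648


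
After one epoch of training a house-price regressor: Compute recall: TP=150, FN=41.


Recall = TP/(TP+FN)
= 150/(150+41)
= 150/191 = 78.53%

78.53%


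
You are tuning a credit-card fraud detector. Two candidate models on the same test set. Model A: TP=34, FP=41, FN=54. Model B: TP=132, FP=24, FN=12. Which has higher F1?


Model A: P=34/75=0.4533, R=34/88=0.3864, F1=2PR/(P+R)=2TP/(2TP+FP+FN)=68/163=0.4172
Model B: P=132/156=0.8462, R=132/144=0.9167, F1=2PR/(P+R)=2TP/(2TP+FP+FN)=264/300=0.88
0.4172 < 0.88 → Model B

Model B


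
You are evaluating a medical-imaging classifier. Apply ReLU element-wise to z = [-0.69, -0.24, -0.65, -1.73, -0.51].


ReLU(-0.69) = max(0, -0.69) = 0.0
ReLU(-0.24) = max(0, -0.24) = 0.0
ReLU(-0.65) = max(0, -0.65) = 0.0
ReLU(-1.73) = max(0, -1.73) = 0.0
ReLU(-0.51) = max(0, -0.51) = 0.0
result = [0.0, 0.0, 0.0, 0.0, 0.0]

[0.0, 0.0, 0.0, 0.0, 0.0]


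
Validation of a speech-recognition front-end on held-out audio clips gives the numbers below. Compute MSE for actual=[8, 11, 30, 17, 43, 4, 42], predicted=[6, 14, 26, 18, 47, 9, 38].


Squared errors: (8-6)²=4, (11-14)²=9, (30-26)²=16, (17-18)²=1, (43-47)²=16, (4-9)²=25, (42-38)²=16
Sum = 87
MSE = 87/7 = 87/7

87/7


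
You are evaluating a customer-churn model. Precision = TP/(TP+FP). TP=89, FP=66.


Precision = TP/(TP+FP)
= 89/(89+66)
= 89/155 = 57.42%

57.42%


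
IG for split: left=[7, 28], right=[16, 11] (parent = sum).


Parent = [23, 39], H_parent = 0.9514
H_left = 0.7219 (n=35), H_right = 0.9751 (n=27)
H_children = (35/62)·0.7219 + (27/62)·0.9751 = 0.8322
IG = 0.9514 - 0.8322 = 0.1192

0.1192


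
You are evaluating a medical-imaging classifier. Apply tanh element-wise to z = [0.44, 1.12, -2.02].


tanh(0.44) = 0.4136
tanh(1.12) = 0.8076
tanh(-2.02) = -0.9654
result = [0.4136, 0.8076, -0.9654]

[0.4136, 0.8076, -0.9654]


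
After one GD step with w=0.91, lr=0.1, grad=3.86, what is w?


w_new = w - α·∇
= 0.91 - 0.1·3.86
= 0.91 - 0.386
= 0.524

0.524


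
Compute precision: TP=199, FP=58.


Precision = TP/(TP+FP)
= 199/(199+58)
= 199/257 = 77.43%

77.43%


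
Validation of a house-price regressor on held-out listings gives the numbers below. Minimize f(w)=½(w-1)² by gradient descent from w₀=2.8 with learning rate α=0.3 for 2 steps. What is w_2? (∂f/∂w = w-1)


step 1: grad = 2.8-1 = 1.8; w = 2.8 - 0.3·(1.8) = 2.26
step 2: grad = 2.26-1 = 1.26; w = 2.26 - 0.3·(1.26) = 1.882

1.882


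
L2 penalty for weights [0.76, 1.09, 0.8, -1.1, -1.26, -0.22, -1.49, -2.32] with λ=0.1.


‖w‖₂² = (0.76)² + (1.09)² + (0.8)² + (-1.1)² + (-1.26)² + (-0.22)² + (-1.49)² + (-2.32)²
     = 0.5776 + 1.1881 + 0.64 + 1.21 + 1.5876 + 0.0484 + 2.2201 + 5.3824
     = 12.8542
λ·‖w‖₂² = 0.1·12.8542 = 1.28542

1.28542


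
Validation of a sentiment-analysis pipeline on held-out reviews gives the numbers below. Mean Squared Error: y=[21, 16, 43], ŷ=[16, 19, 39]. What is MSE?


Squared errors: (21-16)²=25, (16-19)²=9, (43-39)²=16
Sum = 50
MSE = 50/3 = 50/3

50/3


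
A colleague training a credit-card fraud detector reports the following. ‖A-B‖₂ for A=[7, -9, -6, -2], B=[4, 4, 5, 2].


d = √((7-4)² + (-9-4)² + (-6-5)² + (-2-2)²)
  = √(9 + 169 + 121 + 16)
  = √315 = 17.7482

17.7482


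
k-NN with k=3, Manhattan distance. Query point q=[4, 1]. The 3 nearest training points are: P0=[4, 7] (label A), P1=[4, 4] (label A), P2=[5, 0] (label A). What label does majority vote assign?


d(q,P0) = 6  (label A)
d(q,P1) = 3  (label A)
d(q,P2) = 2  (label A)
Votes: A=3, B=0
Majority → A

A


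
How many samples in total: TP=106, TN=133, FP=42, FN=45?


Total = TP + TN + FP + FN
= 106 + 133 + 42 + 45
= 326
(Predicted positive: 148, predicted negative: 178)

326


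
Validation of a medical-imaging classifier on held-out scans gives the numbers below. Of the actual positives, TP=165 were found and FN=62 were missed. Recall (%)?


Recall = TP/(TP+FN)
= 165/(165+62)
= 165/227 = 72.69%

72.69%


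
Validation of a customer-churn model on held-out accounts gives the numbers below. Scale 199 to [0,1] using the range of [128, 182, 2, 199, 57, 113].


min=2, max=199
(199-2)/(199-2) = 197/197 = 1.0

1.0


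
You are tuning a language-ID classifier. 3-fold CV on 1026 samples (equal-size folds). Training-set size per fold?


Fold size = 1026/3 = 342
Training per fold = 1026 - 342 = 684

684


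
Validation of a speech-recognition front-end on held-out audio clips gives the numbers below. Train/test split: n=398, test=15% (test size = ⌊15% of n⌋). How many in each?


Test = ⌊398·15/100⌋ = 59
Train = 398 - 59 = 339

Train: 339, Test: 59


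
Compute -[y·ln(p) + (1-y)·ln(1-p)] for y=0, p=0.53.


BCE = -[y·ln(p) + (1-y)·ln(1-p)]
= -0 - 1·ln(1-0.53)
= -ln(0.47) = 0.755

0.755


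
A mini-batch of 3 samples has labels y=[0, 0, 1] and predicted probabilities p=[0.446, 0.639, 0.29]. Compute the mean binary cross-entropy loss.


L[0] = -ln(1-0.446) = -ln(0.554) = 0.5906
L[1] = -ln(1-0.639) = -ln(0.361) = 1.0189
L[2] = -ln(0.29) = 1.2379
mean = (0.5906 + 1.0189 + 1.2379)/3 = 0.9491

0.9491


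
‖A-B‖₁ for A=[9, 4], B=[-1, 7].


d = |9+ 1| + |4-7|
  = 10 + 3
  = 13

13


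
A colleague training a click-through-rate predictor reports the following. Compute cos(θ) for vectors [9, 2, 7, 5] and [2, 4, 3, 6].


A·B = 9·2 + 2·4 + 7·3 + 5·6 = 77
‖A‖ = √159 = 12.6095, ‖B‖ = √65 = 8.0623
cos = 77/(√159·√65) = 77/√10335 = 0.7574

0.7574


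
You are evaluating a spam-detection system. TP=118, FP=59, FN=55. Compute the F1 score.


Precision = 118/177 = 0.6667
Recall = 118/173 = 0.6821
F1 = 2·P·R/(P+R) = 2·TP/(2·TP+FP+FN) = 236/(236+59+55) = 236/350 = 0.6743

0.6743


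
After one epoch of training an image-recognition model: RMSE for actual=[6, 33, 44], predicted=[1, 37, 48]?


MSE = 57/3 = 19
RMSE = √(57/3) = 4.3589

4.3589


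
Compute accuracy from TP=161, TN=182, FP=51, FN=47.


Accuracy = (TP+TN)/(TP+TN+FP+FN)
= (161+182)/(441)
= 343/441 = 77.78%

77.78%


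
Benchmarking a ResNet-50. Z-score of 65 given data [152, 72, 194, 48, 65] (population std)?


μ = 106.2, σ = 56.6759
z = (65 - 106.2)/56.6759 = -0.7269

-0.7269


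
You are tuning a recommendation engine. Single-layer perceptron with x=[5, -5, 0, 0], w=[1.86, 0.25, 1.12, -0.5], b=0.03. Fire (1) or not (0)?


z = (5)·(1.86) + (-5)·(0.25) + (0)·(1.12) + (0)·(-0.5) + 0.03
  = 8.08
step(z) = 1 (z≥0)

1


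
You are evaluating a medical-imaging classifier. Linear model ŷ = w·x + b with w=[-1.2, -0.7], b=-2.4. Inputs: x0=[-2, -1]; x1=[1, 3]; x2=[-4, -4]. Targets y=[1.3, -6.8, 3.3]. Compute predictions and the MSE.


ŷ0 = (-1.2)·(-2) + (-0.7)·(-1) - 2.4 = 0.7
ŷ1 = (-1.2)·(1) + (-0.7)·(3) - 2.4 = -5.7
ŷ2 = (-1.2)·(-4) + (-0.7)·(-4) - 2.4 = 5.2
errors² = [0.36, 1.21, 3.61]
MSE = 5.1800/3 = 1.7267

1.7267


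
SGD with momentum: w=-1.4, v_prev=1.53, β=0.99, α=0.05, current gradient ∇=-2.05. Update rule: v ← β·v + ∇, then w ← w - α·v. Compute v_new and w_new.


v_new = 0.99·1.53 - 2.05 = 1.5147 - 2.05 = -0.5353
w_new = -1.4 - 0.05·-0.5353 = -1.4 + 0.026765 = -1.373235

v_new=-0.5353, w_new=-1.373235


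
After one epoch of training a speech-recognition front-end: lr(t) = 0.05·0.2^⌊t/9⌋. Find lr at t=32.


n_drops = ⌊32/9⌋ = 3
lr = 0.05·0.2^3 = 0.05·0.008 = 0.0004

0.0004


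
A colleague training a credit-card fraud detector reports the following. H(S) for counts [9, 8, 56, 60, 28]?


Probabilities: [9/161, 8/161, 56/161, 60/161, 28/161] ≈ [0.0559, 0.0497, 0.3478, 0.3727, 0.1739]
H = -((9/161)·log₂(9/161) + (8/161)·log₂(8/161) + (56/161)·log₂(56/161) + (60/161)·log₂(60/161) + (28/161)·log₂(28/161))
  = 1.9473 bits

1.9473 bits


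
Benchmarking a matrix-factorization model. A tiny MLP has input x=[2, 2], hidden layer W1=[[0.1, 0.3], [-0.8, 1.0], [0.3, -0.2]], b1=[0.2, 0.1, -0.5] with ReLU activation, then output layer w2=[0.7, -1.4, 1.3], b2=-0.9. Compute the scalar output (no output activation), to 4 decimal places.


z1[0] = (0.1)·(2) + (0.3)·(2) + 0.2 = 1.0
z1[1] = (-0.8)·(2) + (1.0)·(2) + 0.1 = 0.5
z1[2] = (0.3)·(2) + (-0.2)·(2) - 0.5 = -0.3
h = ReLU(z1) = [1.0, 0.5, 0.0]
output = (0.7)·(1.0) + (-1.4)·(0.5) + (1.3)·(0.0) - 0.9 = -0.9

-0.9


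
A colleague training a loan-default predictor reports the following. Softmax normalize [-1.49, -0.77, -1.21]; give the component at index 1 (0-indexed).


Exponentials: e^-1.49=0.2254, e^-0.77=0.463, e^-1.21=0.2982
Sum = 0.9866
Softmax = [0.2284, 0.4693, 0.3023]
p[1] = 0.463/0.9866 = 0.4693

0.4693


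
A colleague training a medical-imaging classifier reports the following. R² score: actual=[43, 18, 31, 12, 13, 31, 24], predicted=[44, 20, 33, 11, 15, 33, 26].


ȳ = 24.5714
SS_res = Σ(y-ŷ)² = 22
SS_tot = Σ(y-ȳ)² = 757.71
R² = 1 - SS_res/SS_tot = 1 - 0.029 = 0.971

0.971


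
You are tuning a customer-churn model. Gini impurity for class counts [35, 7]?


Probabilities: [35/42, 7/42] ≈ [0.8333, 0.1667]
Σpᵢ² = (1225 + 49)/42² = 1274/1764
Gini = 1 - Σpᵢ² = 1 - 1274/1764 = 0.2778

0.2778


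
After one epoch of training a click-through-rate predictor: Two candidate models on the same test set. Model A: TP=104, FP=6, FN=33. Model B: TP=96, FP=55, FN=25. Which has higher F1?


Model A: P=104/110=0.9455, R=104/137=0.7591, F1=2PR/(P+R)=2TP/(2TP+FP+FN)=208/247=0.8421
Model B: P=96/151=0.6358, R=96/121=0.7934, F1=2PR/(P+R)=2TP/(2TP+FP+FN)=192/272=0.7059
0.8421 > 0.7059 → Model A

Model A
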